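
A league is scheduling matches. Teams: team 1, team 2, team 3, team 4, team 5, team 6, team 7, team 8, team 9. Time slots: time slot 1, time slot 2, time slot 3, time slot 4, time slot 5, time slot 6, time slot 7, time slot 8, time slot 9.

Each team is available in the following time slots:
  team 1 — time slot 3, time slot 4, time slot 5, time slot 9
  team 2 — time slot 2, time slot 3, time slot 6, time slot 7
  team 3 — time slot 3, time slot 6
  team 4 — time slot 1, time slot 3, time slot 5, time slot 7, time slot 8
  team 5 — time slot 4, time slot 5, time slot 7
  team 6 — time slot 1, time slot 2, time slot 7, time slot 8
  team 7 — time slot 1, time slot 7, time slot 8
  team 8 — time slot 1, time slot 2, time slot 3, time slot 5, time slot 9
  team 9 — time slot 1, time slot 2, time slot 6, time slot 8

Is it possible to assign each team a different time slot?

A valid assignment of size 9: team 1→time slot 9, team 2→time slot 2, team 3→time slot 6, team 4→time slot 5, team 5→time slot 4, team 6→time slot 1, team 7→time slot 7, team 8→time slot 3, team 9→time slot 8.
Every team is matched, so this is a perfect matching.

Yes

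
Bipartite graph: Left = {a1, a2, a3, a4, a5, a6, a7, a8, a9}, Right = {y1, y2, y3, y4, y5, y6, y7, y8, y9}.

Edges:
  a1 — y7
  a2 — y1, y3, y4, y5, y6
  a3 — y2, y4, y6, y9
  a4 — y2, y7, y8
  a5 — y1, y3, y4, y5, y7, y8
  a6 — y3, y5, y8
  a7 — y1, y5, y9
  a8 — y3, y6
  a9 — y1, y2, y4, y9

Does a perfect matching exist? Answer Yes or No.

One maximum matching: a1-y7, a2-y4, a3-y2, a4-y8, a5-y3, a6-y5, a7-y9, a8-y6, a9-y1.
All 9 left vertices are covered.

Yes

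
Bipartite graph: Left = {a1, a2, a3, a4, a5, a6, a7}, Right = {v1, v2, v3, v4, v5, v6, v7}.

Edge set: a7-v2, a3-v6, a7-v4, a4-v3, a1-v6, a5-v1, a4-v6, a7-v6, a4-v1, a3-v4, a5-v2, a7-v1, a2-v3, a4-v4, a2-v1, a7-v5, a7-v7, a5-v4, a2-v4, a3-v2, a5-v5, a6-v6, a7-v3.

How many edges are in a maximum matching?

6

One maximum matching: a1-v6, a2-v4, a3-v2, a4-v1, a5-v5, a7-v3.
The set {a1, a6} has only 1 neighbour ({v6}), so by Hall's theorem at most 6 of the 7 left vertices can be matched.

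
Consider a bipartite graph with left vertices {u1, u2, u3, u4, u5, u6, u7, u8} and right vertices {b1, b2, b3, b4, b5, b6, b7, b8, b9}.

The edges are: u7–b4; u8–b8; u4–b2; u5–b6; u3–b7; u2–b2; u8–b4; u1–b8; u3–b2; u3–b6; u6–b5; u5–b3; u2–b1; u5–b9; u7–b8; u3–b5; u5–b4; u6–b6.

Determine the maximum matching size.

7

For example, pair u1–b8, u2–b1, u3–b6, u4–b2, u5–b3, u6–b5, u7–b4.
The set {u1, u7, u8} has only 2 neighbours ({b4, b8}), so by Hall's theorem at most 7 of the 8 left vertices can be matched.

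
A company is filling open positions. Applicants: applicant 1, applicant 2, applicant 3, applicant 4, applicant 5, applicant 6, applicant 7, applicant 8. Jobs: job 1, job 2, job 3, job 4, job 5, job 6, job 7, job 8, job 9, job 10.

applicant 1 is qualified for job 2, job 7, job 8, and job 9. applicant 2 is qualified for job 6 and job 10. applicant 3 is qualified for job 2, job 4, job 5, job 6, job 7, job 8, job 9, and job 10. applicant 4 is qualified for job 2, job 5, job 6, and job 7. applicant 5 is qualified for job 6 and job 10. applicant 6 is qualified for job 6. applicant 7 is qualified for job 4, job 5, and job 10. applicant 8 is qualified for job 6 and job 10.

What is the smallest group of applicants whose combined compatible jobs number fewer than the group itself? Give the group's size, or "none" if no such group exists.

3

Take S = {applicant 2, applicant 5, applicant 6}. Its neighbourhood is {job 6, job 10}, so |N(S)| = 2 < |S| = 3.
Every subset of size less than 3 has at least as many neighbours as members, so 3 is the minimum.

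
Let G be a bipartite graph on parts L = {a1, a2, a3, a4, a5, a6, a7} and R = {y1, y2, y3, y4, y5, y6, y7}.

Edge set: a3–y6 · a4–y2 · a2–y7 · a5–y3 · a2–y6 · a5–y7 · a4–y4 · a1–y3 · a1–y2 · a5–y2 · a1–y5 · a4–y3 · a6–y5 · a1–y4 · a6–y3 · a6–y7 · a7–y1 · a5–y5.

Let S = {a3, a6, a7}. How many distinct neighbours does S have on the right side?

5

The union of neighbours of {a3, a6, a7} is {y1, y3, y5, y6, y7}, which has 5 elements.
Since |N(S)| = 5 ≥ |S| = 3, Hall's condition holds for this subset.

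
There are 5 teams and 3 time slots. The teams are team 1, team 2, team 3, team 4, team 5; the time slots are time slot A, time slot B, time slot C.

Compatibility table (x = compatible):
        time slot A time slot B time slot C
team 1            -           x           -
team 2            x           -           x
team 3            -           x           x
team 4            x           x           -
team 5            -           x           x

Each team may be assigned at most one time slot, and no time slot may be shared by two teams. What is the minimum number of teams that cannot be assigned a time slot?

2

A valid assignment of size 3: team 1–time slot B, team 2–time slot A, team 3–time slot C.
The set {team 1, team 2, team 3, team 4, team 5} has only 3 neighbours ({time slot A, time slot B, time slot C}), so by Hall's theorem at most 3 of the 5 teams can be matched.
That matches 3 of the 5, leaving 2 unmatched; no matching can do better.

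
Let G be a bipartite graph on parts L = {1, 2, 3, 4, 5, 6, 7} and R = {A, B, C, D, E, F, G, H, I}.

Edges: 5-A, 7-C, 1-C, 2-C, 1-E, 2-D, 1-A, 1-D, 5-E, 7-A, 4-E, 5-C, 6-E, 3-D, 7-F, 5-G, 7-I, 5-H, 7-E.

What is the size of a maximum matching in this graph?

One maximum matching: 1→A, 2→C, 3→D, 4→E, 5→G, 7→F.
The set {4, 6} has only 1 neighbour ({E}), so by Hall's theorem at most 6 of the 7 left vertices can be matched.

6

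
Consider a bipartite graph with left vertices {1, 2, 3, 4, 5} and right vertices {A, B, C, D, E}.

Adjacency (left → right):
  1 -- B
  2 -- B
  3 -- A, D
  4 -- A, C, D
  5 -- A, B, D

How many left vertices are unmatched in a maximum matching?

1

For example, pair 1-B, 3-A, 4-C, 5-D.
The set {1, 2} has only 1 neighbour ({B}), so by Hall's theorem at most 4 of the 5 left vertices can be matched.
That matches 4 of the 5, leaving 1 unmatched; no matching can do better.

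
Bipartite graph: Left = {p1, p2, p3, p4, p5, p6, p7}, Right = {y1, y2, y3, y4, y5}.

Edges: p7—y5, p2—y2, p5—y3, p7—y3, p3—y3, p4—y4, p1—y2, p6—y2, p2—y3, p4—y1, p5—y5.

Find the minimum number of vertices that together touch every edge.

A maximum matching has 4 edges (e.g. p1–y2, p2–y3, p4–y1, p5–y5).
By König's theorem the minimum vertex cover has the same size. One such cover is {p4, y2, y3, y5}.

4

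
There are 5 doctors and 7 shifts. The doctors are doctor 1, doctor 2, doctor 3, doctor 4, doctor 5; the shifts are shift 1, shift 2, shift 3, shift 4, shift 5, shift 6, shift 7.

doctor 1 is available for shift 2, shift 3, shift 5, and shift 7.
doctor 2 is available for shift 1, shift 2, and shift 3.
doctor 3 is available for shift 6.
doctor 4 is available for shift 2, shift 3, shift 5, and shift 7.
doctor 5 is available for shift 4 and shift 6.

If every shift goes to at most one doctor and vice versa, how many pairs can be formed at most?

5

For example, pair doctor 1–shift 3, doctor 2–shift 2, doctor 3–shift 6, doctor 4–shift 5, doctor 5–shift 4.
All 5 doctors are matched, so no larger matching exists.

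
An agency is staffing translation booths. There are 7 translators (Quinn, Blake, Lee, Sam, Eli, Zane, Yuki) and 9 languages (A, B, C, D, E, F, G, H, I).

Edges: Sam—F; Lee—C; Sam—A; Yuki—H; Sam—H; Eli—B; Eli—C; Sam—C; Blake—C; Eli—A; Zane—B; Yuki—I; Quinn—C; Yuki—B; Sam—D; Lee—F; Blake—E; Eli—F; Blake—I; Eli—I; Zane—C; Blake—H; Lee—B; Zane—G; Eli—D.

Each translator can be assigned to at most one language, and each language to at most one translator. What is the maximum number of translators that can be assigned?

For example, pair Quinn-C, Blake-E, Lee-F, Sam-H, Eli-A, Zane-G, Yuki-B.
All 7 translators are matched, so no larger matching exists.

7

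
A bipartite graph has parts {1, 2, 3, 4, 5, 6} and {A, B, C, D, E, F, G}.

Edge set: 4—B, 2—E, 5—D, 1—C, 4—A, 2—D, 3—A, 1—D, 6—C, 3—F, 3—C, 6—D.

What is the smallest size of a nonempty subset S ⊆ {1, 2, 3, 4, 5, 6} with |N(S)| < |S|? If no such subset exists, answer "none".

Take S = {1, 5, 6}. Its neighbourhood is {C, D}, so |N(S)| = 2 < |S| = 3.
Every subset of size less than 3 has at least as many neighbours as members, so 3 is the minimum.

3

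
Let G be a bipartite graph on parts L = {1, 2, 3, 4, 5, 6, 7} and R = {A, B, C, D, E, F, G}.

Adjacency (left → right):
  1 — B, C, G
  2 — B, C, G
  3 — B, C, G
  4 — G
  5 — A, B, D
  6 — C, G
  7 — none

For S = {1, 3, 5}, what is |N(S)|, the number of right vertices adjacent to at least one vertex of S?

5

The union of neighbours of {1, 3, 5} is {A, B, C, D, G}, which has 5 elements.
Since |N(S)| = 5 ≥ |S| = 3, Hall's condition holds for this subset.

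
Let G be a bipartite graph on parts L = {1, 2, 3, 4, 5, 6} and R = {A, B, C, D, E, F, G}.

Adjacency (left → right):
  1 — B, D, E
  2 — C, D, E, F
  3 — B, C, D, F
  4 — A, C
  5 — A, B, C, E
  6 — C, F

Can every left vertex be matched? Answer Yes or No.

For example, pair 1-D, 2-C, 3-B, 4-A, 5-E, 6-F.
All 6 left vertices are covered.

Yes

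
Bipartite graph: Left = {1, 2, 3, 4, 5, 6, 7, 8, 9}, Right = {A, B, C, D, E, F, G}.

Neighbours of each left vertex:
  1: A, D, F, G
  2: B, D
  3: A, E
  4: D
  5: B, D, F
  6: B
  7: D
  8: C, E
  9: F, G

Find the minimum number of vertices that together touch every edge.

{1, 3, 5, 8, 9, B, D} is a vertex cover of size 7: every edge has an endpoint in this set.
No smaller cover exists because 1–A, 2–B, 3–E, 4–D, 5–F, 8–C, 9–G is a matching of size 7, and a cover must include an endpoint of each of these disjoint edges (König's theorem).

7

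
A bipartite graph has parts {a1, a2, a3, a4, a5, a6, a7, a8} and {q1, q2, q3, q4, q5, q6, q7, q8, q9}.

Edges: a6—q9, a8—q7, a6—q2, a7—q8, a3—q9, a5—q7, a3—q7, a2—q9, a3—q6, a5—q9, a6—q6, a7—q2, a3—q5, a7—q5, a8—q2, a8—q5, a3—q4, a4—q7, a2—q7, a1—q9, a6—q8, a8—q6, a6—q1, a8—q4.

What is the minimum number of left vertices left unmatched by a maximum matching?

2

One maximum matching: a1-q9, a2-q7, a3-q4, a6-q1, a7-q8, a8-q6.
The set {a1, a2, a4, a5} has only 2 neighbours ({q7, q9}), so by Hall's theorem at most 6 of the 8 left vertices can be matched.
That matches 6 of the 8, leaving 2 unmatched; no matching can do better.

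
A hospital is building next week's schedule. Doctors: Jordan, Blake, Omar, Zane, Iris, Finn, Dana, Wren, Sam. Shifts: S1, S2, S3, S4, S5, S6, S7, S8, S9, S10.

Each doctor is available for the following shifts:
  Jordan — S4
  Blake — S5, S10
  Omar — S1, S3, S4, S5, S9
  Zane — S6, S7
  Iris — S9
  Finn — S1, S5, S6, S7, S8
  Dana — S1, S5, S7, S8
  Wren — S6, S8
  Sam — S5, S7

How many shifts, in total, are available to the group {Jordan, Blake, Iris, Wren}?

The union of neighbours of {Jordan, Blake, Iris, Wren} is {S4, S5, S6, S8, S9, S10}, which has 6 elements.
Since |N(S)| = 6 ≥ |S| = 4, Hall's condition holds for this subset.

6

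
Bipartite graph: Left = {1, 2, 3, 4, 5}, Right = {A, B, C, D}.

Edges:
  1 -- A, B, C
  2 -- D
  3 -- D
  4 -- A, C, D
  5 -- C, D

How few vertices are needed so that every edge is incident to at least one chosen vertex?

4

A maximum matching has 4 edges (e.g. 1–B, 2–D, 4–A, 5–C).
By König's theorem the minimum vertex cover has the same size. One such cover is {1, 4, 5, D}.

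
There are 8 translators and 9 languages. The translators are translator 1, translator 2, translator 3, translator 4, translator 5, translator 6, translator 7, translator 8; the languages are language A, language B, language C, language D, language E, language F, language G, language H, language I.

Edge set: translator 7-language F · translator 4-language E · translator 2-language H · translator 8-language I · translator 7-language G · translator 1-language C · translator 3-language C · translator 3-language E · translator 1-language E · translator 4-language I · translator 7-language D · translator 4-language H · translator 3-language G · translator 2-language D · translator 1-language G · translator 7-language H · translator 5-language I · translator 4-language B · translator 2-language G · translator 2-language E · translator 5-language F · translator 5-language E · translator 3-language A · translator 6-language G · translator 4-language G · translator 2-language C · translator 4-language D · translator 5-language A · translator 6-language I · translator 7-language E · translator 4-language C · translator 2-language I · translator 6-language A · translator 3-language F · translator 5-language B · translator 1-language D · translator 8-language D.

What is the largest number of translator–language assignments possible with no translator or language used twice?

8

A valid assignment of size 8: translator 1–language E, translator 2–language G, translator 3–language C, translator 4–language D, translator 5–language B, translator 6–language A, translator 7–language F, translator 8–language I.
All 8 translators are matched, so no larger matching exists.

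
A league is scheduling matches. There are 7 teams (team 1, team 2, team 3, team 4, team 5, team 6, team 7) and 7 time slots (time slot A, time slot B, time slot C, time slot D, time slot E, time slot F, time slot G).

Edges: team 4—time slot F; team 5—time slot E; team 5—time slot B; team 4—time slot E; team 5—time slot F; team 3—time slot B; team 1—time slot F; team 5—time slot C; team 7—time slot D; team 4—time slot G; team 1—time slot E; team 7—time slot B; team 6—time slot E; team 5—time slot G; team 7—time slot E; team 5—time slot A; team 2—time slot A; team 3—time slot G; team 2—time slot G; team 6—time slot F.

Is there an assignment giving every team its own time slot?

Yes

A valid assignment of size 7: team 1→time slot E, team 2→time slot A, team 3→time slot B, team 4→time slot G, team 5→time slot C, team 6→time slot F, team 7→time slot D.
Every team is matched, so this is a perfect matching.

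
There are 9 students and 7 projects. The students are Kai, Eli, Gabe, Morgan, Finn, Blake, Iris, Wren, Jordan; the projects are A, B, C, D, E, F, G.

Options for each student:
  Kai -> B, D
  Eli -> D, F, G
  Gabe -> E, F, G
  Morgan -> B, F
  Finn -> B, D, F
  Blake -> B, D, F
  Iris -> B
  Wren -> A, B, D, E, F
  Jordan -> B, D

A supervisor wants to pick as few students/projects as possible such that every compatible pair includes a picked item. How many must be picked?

The 6 edges Kai–D, Eli–G, Gabe–E, Morgan–F, Finn–B, Wren–A form a matching, so any vertex cover needs at least 6 vertices (one per matched edge).
Conversely {Eli, Gabe, Wren, B, D, F} meets every edge and has exactly 6 vertices, so 6 is optimal.

6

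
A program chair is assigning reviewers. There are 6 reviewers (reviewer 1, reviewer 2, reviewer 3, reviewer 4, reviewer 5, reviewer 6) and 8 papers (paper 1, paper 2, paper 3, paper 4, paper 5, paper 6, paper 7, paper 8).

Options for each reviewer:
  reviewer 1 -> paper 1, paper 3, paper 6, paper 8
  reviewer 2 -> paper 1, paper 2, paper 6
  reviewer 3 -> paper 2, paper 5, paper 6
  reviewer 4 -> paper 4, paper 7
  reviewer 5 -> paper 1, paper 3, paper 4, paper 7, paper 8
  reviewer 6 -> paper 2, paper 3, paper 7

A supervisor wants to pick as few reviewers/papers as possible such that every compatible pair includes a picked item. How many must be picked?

{reviewer 1, reviewer 2, reviewer 3, reviewer 4, reviewer 5, reviewer 6} is a vertex cover of size 6: every edge has an endpoint in this set.
No smaller cover exists because reviewer 1–paper 6, reviewer 2–paper 1, reviewer 3–paper 2, reviewer 4–paper 4, reviewer 5–paper 3, reviewer 6–paper 7 is a matching of size 6, and a cover must include an endpoint of each of these disjoint edges (König's theorem).

6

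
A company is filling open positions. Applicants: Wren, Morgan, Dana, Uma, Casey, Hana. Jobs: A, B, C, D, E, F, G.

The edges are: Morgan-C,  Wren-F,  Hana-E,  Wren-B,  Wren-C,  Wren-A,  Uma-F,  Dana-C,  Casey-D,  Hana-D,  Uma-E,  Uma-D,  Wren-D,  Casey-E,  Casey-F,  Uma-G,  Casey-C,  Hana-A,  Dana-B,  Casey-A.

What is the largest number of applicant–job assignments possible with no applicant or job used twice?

For example, pair Wren-F, Morgan-C, Dana-B, Uma-D, Casey-A, Hana-E.
This saturates every applicant, so 6 is the maximum.

6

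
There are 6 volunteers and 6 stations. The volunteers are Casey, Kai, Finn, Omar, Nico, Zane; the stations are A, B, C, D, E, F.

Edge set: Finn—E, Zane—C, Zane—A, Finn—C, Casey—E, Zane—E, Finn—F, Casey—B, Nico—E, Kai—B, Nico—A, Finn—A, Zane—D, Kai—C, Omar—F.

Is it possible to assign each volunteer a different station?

One maximum matching: Casey-B, Kai-C, Finn-A, Omar-F, Nico-E, Zane-D.
Every volunteer is matched, so this is a perfect matching.

Yes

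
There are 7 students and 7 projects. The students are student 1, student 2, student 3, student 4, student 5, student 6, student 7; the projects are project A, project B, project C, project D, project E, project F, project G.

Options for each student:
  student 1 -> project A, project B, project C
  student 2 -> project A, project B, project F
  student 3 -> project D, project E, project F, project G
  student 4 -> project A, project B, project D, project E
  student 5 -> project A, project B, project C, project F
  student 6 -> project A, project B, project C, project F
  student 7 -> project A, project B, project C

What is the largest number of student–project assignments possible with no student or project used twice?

6

One maximum matching: student 1–project B, student 2–project F, student 3–project G, student 4–project E, student 5–project A, student 6–project C.
The set {student 1, student 2, student 5, student 6, student 7} has only 4 neighbours ({project A, project B, project C, project F}), so by Hall's theorem at most 6 of the 7 students can be matched.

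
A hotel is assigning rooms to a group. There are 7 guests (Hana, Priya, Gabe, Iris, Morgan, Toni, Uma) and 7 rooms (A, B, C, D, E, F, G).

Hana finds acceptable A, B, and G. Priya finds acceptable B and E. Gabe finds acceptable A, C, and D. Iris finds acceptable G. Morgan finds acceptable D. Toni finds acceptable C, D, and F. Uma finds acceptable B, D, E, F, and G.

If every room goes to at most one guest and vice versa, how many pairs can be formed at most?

7

For example, pair Hana-A, Priya-B, Gabe-C, Iris-G, Morgan-D, Toni-F, Uma-E.
All 7 guests are matched, so no larger matching exists.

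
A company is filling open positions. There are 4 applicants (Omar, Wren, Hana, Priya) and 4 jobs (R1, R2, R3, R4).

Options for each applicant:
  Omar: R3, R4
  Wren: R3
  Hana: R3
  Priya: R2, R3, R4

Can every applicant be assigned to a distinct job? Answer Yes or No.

The set {Wren, Hana} has only 1 neighbour ({R3}), so by Hall's theorem at most 3 of the 4 applicants can be matched.
Hence no matching covers every applicant.

No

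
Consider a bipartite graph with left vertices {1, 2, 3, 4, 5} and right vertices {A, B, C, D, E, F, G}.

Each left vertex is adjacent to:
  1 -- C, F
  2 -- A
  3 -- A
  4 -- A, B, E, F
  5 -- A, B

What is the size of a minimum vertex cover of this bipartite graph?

4

A maximum matching has 4 edges (e.g. 1–F, 2–A, 4–E, 5–B).
By König's theorem the minimum vertex cover has the same size. One such cover is {1, 4, 5, A}.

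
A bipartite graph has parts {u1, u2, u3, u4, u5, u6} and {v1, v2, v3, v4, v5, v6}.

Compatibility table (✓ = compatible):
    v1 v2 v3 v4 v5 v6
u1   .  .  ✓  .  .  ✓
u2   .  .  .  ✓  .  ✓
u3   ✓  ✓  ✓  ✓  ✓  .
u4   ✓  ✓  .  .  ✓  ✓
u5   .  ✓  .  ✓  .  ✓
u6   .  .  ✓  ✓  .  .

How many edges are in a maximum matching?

For example, pair u1–v3, u2–v6, u3–v1, u4–v5, u5–v2, u6–v4.
All 6 left vertices are matched, so no larger matching exists.

6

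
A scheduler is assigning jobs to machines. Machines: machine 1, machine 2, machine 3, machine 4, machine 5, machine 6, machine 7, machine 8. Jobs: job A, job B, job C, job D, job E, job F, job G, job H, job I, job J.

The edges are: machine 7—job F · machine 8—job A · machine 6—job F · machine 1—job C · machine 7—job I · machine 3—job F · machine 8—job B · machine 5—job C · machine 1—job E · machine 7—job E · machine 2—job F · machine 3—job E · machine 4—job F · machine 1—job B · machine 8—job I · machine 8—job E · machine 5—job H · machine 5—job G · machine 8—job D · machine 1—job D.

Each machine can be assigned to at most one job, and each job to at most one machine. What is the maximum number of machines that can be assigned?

One maximum matching: machine 1→job B, machine 2→job F, machine 3→job E, machine 5→job G, machine 7→job I, machine 8→job D.
The set {machine 2, machine 4, machine 6} has only 1 neighbour ({job F}), so by Hall's theorem at most 6 of the 8 machines can be matched.

6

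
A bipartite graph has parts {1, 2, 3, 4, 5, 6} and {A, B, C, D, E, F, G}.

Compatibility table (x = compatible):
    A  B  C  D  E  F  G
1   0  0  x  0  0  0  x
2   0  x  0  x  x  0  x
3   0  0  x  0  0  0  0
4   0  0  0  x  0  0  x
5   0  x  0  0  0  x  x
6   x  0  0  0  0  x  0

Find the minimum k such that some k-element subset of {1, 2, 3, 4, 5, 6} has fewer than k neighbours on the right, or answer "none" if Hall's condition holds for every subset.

none

A matching saturating every left vertex exists, for instance 1→G, 2→E, 3→C, 4→D, 5→B, 6→F.
By Hall's marriage theorem, this means |N(S)| ≥ |S| for every subset S, so no violating subset exists.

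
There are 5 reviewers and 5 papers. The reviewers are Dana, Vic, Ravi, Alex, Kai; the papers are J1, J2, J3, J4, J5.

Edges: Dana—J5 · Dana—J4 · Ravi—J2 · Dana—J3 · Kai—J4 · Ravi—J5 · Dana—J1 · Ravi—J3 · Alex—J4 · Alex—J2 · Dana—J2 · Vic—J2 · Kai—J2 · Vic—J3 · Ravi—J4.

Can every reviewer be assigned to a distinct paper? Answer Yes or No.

Yes

A valid assignment of size 5: Dana-J1, Vic-J3, Ravi-J5, Alex-J4, Kai-J2.
Every reviewer is matched, so this is a perfect matching.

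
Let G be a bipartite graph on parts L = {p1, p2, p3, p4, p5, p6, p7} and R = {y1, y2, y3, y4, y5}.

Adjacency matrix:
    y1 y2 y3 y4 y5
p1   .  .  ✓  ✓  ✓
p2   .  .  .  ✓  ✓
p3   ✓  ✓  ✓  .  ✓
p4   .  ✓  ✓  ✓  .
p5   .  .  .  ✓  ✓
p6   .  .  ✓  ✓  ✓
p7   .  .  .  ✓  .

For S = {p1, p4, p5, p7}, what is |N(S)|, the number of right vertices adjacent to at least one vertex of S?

4

The union of neighbours of {p1, p4, p5, p7} is {y2, y3, y4, y5}, which has 4 elements.
Since |N(S)| = 4 ≥ |S| = 4, Hall's condition holds for this subset.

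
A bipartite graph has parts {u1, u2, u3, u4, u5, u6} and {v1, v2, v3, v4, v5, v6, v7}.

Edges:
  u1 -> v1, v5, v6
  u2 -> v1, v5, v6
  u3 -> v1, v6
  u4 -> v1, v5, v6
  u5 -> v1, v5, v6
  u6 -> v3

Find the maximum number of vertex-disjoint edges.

4

A valid assignment of size 4: u1–v5, u2–v1, u3–v6, u6–v3.
The set {u1, u2, u3, u4, u5} has only 3 neighbours ({v1, v5, v6}), so by Hall's theorem at most 4 of the 6 left vertices can be matched.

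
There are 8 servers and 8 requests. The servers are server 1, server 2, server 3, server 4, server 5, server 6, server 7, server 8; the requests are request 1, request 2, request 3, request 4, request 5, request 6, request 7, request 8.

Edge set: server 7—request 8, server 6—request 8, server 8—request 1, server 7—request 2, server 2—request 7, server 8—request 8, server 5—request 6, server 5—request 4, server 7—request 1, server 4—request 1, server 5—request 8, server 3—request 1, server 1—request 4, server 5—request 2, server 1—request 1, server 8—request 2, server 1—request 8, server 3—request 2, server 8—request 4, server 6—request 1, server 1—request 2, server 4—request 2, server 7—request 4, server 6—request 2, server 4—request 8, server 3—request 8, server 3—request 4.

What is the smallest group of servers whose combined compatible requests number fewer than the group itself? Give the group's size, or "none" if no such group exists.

5

Take S = {server 1, server 3, server 4, server 6, server 7}. Its neighbourhood is {request 1, request 2, request 4, request 8}, so |N(S)| = 4 < |S| = 5.
Every subset of size less than 5 has at least as many neighbours as members, so 5 is the minimum.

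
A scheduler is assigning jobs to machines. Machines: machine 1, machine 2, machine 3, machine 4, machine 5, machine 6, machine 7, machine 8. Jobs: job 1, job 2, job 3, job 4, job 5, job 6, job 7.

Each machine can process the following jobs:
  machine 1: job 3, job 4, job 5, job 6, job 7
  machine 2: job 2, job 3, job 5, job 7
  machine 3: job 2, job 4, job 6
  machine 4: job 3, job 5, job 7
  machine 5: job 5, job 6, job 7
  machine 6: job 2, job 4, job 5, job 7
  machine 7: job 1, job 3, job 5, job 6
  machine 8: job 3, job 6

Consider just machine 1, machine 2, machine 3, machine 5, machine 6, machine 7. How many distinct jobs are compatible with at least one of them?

7

The union of neighbours of {machine 1, machine 2, machine 3, machine 5, machine 6, machine 7} is {job 1, job 2, job 3, job 4, job 5, job 6, job 7}, which has 7 elements.
Since |N(S)| = 7 ≥ |S| = 6, Hall's condition holds for this subset.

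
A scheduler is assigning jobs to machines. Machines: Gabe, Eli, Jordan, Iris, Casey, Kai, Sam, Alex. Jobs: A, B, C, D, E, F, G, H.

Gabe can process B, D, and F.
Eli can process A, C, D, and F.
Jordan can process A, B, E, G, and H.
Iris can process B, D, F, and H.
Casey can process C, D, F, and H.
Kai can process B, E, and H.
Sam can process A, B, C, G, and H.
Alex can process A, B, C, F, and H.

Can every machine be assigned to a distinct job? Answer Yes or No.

Yes

For example, pair Gabe–F, Eli–D, Jordan–G, Iris–B, Casey–C, Kai–E, Sam–H, Alex–A.
All 8 machines are covered.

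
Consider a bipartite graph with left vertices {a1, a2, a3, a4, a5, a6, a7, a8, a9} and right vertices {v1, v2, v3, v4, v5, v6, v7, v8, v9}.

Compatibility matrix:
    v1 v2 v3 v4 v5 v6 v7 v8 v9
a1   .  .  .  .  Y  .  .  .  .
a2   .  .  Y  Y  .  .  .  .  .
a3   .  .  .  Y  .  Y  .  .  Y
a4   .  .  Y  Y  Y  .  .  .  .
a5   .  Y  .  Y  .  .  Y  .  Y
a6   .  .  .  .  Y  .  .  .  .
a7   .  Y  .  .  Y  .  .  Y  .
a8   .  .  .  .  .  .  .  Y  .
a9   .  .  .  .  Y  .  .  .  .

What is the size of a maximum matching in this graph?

7

A valid assignment of size 7: a1→v5, a2→v3, a3→v6, a4→v4, a5→v7, a7→v2, a8→v8.
The set {a1, a6, a9} has only 1 neighbour ({v5}), so by Hall's theorem at most 7 of the 9 left vertices can be matched.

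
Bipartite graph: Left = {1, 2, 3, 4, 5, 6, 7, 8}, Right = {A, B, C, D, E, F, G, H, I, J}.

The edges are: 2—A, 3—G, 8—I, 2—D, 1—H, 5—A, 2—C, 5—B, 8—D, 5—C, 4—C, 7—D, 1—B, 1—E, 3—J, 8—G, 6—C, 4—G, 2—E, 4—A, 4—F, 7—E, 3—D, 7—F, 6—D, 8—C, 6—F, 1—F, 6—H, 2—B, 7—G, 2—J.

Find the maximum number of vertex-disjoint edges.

For example, pair 1-H, 2-A, 3-J, 4-C, 5-B, 6-F, 7-E, 8-G.
All 8 left vertices are matched, so no larger matching exists.

8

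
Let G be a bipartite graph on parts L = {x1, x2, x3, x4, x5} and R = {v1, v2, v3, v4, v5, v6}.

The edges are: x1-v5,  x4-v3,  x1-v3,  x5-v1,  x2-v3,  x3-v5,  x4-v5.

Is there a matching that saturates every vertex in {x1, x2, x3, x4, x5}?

The set {x1, x2, x3, x4} has only 2 neighbours ({v3, v5}), so by Hall's theorem at most 3 of the 5 left vertices can be matched.
Hence no matching covers every left vertex.

No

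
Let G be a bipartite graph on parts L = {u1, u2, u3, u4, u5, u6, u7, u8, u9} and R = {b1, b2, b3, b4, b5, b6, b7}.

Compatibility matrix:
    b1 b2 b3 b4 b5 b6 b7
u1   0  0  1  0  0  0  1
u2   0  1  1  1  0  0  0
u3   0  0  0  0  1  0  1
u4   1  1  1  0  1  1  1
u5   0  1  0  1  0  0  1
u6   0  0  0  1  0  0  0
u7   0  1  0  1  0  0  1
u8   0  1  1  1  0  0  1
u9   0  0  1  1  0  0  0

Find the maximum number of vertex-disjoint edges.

6

A valid assignment of size 6: u1–b7, u2–b3, u3–b5, u4–b1, u5–b2, u6–b4.
The set {u1, u2, u5, u6, u7, u8, u9} has only 4 neighbours ({b2, b3, b4, b7}), so by Hall's theorem at most 6 of the 9 left vertices can be matched.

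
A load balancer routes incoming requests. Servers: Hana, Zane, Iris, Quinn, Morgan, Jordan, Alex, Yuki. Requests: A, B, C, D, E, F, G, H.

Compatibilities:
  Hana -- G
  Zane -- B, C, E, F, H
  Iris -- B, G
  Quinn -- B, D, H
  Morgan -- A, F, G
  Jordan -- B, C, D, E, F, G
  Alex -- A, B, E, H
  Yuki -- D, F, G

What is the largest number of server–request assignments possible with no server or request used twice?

One maximum matching: Hana–G, Zane–C, Iris–B, Quinn–D, Morgan–A, Jordan–E, Alex–H, Yuki–F.
All 8 servers are matched, so no larger matching exists.

8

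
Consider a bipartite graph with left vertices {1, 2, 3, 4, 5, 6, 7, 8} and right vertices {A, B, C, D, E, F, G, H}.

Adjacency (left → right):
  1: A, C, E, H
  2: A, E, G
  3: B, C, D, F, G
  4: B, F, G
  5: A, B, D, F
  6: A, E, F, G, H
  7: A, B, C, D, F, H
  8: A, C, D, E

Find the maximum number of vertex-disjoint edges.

One maximum matching: 1–C, 2–G, 3–B, 4–F, 5–D, 6–A, 7–H, 8–E.
This saturates every left vertex, so 8 is the maximum.

8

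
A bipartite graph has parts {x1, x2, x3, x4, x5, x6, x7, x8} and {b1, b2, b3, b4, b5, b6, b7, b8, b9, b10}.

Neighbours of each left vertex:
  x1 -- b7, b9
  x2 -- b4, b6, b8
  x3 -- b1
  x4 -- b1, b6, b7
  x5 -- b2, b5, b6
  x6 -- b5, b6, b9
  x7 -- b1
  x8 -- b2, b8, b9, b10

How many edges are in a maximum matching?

7

A valid assignment of size 7: x1-b9, x2-b6, x3-b1, x4-b7, x5-b2, x6-b5, x8-b8.
The set {x3, x7} has only 1 neighbour ({b1}), so by Hall's theorem at most 7 of the 8 left vertices can be matched.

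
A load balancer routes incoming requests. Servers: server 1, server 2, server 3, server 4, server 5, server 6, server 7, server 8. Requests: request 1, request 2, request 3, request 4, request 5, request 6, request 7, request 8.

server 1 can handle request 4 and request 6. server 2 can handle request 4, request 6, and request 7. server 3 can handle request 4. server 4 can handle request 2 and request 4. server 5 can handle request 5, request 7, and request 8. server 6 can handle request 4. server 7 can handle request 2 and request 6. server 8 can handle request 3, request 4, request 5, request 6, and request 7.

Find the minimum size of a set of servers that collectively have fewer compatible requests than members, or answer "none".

Take S = {server 3, server 6}. Its neighbourhood is {request 4}, so |N(S)| = 1 < |S| = 2.
No single vertex violates Hall's condition since each has at least one neighbour, so 2 is the minimum.

2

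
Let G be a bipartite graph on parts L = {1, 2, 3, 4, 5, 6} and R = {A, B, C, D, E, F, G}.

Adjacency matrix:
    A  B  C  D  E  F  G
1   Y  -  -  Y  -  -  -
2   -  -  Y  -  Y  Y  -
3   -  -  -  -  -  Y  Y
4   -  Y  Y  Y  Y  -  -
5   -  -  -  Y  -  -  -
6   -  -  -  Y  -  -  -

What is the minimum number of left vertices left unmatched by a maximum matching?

1

For example, pair 1–A, 2–E, 3–F, 4–B, 5–D.
The set {5, 6} has only 1 neighbour ({D}), so by Hall's theorem at most 5 of the 6 left vertices can be matched.
That matches 5 of the 6, leaving 1 unmatched; no matching can do better.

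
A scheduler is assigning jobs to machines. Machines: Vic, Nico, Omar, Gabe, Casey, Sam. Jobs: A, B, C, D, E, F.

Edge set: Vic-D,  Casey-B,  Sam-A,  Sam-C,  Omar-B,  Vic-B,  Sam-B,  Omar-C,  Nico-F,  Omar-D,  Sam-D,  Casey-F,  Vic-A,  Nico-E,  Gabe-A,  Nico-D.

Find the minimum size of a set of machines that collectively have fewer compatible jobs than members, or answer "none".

none

A matching saturating every machine exists, for instance Vic→D, Nico→E, Omar→C, Gabe→A, Casey→F, Sam→B.
By Hall's marriage theorem, this means |N(S)| ≥ |S| for every subset S, so no violating subset exists.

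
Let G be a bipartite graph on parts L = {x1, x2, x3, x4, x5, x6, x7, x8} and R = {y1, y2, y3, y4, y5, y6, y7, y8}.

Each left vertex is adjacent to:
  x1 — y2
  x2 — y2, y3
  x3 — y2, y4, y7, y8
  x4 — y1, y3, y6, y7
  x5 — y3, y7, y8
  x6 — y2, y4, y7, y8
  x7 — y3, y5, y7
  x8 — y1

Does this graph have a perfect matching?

Yes

For example, pair x1-y2, x2-y3, x3-y4, x4-y6, x5-y8, x6-y7, x7-y5, x8-y1.
All 8 left vertices are covered.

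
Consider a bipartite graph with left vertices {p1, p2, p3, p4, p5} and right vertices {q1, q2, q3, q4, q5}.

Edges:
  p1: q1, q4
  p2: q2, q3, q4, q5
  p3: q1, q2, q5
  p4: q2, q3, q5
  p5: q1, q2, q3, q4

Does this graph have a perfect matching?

Yes

One maximum matching: p1–q4, p2–q3, p3–q1, p4–q5, p5–q2.
All 5 left vertices are covered.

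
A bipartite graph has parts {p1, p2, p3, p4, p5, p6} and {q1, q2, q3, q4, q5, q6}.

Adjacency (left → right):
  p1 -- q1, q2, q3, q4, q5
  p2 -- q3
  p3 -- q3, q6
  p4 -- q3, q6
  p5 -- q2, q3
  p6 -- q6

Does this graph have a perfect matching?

The set {p2, p3, p4, p6} has only 2 neighbours ({q3, q6}), so by Hall's theorem at most 4 of the 6 left vertices can be matched.
Hence no matching covers every left vertex.

No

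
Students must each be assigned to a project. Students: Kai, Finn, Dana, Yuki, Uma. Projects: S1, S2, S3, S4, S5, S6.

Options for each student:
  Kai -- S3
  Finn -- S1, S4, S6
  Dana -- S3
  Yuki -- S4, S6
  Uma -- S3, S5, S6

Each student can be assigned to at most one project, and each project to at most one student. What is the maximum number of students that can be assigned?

4

A valid assignment of size 4: Kai–S3, Finn–S1, Yuki–S4, Uma–S6.
The set {Kai, Dana} has only 1 neighbour ({S3}), so by Hall's theorem at most 4 of the 5 students can be matched.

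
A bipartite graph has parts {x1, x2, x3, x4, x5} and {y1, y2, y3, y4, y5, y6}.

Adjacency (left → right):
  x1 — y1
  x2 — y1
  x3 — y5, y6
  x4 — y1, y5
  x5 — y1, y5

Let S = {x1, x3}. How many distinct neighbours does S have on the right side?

3

The union of neighbours of {x1, x3} is {y1, y5, y6}, which has 3 elements.
Since |N(S)| = 3 ≥ |S| = 2, Hall's condition holds for this subset.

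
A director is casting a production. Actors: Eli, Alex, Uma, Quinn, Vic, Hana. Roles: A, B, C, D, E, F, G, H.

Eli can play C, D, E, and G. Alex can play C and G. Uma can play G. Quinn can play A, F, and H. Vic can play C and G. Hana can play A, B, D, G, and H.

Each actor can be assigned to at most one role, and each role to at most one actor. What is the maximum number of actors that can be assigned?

5

One maximum matching: Eli-E, Alex-C, Uma-G, Quinn-F, Hana-A.
The set {Alex, Uma, Vic} has only 2 neighbours ({C, G}), so by Hall's theorem at most 5 of the 6 actors can be matched.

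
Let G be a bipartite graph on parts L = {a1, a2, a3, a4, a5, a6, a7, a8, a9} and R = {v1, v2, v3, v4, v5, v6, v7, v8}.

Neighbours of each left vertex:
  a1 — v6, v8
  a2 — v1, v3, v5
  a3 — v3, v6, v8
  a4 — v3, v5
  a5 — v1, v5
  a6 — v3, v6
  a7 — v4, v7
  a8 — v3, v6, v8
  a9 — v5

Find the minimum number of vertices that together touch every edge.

The 6 edges a1–v8, a2–v3, a3–v6, a4–v5, a5–v1, a7–v7 form a matching, so any vertex cover needs at least 6 vertices (one per matched edge).
Conversely {a7, v1, v3, v5, v6, v8} meets every edge and has exactly 6 vertices, so 6 is optimal.

6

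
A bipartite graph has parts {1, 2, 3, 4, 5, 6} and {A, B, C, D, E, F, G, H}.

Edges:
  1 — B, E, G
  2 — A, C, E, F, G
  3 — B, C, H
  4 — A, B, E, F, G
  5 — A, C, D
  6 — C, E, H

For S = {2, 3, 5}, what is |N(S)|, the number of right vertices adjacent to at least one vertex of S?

The union of neighbours of {2, 3, 5} is {A, B, C, D, E, F, G, H}, which has 8 elements.
Since |N(S)| = 8 ≥ |S| = 3, Hall's condition holds for this subset.

8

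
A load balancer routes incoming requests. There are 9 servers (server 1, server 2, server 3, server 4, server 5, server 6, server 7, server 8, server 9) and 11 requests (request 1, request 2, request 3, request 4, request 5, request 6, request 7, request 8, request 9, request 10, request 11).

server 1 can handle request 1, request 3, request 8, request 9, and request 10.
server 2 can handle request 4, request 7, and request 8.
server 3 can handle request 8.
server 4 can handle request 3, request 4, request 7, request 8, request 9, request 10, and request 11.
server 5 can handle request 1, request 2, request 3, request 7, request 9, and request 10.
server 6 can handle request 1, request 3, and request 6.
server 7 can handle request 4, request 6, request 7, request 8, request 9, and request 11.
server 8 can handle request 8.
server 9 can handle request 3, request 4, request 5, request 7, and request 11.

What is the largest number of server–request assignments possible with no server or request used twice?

A valid assignment of size 8: server 1-request 9, server 2-request 4, server 3-request 8, server 4-request 10, server 5-request 2, server 6-request 3, server 7-request 6, server 9-request 7.
The set {server 3, server 8} has only 1 neighbour ({request 8}), so by Hall's theorem at most 8 of the 9 servers can be matched.

8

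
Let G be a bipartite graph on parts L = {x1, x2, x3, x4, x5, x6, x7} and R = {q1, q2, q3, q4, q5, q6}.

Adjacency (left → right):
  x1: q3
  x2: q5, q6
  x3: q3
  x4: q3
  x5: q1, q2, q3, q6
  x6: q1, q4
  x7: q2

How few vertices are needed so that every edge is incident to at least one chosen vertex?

5

{x2, x5, x6, x7, q3} is a vertex cover of size 5: every edge has an endpoint in this set.
No smaller cover exists because x1–q3, x2–q5, x5–q6, x6–q4, x7–q2 is a matching of size 5, and a cover must include an endpoint of each of these disjoint edges (König's theorem).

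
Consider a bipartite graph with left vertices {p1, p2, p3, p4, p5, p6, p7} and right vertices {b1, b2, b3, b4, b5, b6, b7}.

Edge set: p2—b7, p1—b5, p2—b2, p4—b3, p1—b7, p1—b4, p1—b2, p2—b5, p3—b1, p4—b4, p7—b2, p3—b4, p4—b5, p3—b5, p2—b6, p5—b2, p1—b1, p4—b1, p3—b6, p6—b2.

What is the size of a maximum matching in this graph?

For example, pair p1→b7, p2→b6, p3→b5, p4→b3, p5→b2.
The set {p5, p6, p7} has only 1 neighbour ({b2}), so by Hall's theorem at most 5 of the 7 left vertices can be matched.

5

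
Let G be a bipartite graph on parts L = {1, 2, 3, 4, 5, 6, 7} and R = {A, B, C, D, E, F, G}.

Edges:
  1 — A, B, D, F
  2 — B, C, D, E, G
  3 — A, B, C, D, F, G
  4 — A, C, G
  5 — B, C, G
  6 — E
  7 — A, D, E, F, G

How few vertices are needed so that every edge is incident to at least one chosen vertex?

7

A maximum matching has 7 edges (e.g. 1–D, 2–B, 3–F, 4–A, 5–C, 6–E, 7–G).
By König's theorem the minimum vertex cover has the same size. One such cover is {1, 2, 3, 4, 5, 6, 7}.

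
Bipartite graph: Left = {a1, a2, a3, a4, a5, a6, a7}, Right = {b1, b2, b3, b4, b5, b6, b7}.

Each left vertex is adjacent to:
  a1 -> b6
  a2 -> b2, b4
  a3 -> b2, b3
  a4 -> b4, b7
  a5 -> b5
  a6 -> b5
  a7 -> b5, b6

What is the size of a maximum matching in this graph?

5

A valid assignment of size 5: a1–b6, a2–b4, a3–b3, a4–b7, a5–b5.
The set {a1, a5, a6, a7} has only 2 neighbours ({b5, b6}), so by Hall's theorem at most 5 of the 7 left vertices can be matched.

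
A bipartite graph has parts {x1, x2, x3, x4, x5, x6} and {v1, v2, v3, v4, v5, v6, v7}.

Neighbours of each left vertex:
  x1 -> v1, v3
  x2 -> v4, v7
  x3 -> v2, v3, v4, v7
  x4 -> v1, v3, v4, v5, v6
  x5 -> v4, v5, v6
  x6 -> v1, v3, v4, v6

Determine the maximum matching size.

One maximum matching: x1–v1, x2–v7, x3–v2, x4–v3, x5–v4, x6–v6.
This saturates every left vertex, so 6 is the maximum.

6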